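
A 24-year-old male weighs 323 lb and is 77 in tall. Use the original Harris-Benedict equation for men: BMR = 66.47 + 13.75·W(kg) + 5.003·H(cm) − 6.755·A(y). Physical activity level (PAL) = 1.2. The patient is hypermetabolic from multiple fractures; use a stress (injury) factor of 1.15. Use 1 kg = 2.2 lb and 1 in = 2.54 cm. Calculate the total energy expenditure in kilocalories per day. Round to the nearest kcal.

4004 kilocalories per day

Convert to metric: weight = 323 ÷ 2.2 = 146.8182 kg; height = 77 × 2.54 = 195.58 cm.
Harris-Benedict: BMR = 66.47 + 13.75(146.8182) + 5.003(195.58) − 6.755(24) = 2901.5867 kcal/day.
TEE = BMR × activity factor = 2901.5867 × 1.2 = 3481.9041 kcal/day.
Apply stress factor: 3481.9041 × 1.15 = 4004.1897 kcal/day.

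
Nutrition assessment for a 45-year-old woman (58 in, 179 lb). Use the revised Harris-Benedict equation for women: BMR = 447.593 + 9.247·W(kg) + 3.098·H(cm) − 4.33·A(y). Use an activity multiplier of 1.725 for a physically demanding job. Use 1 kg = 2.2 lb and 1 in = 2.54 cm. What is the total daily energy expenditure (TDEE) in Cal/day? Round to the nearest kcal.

Convert to metric: weight = 179 ÷ 2.2 = 81.3636 kg; height = 58 × 2.54 = 147.32 cm.
Harris-Benedict: BMR = 447.593 + 9.247(81.3636) + 3.098(147.32) − 4.33(45) = 1461.5099 kcal/day.
TEE = BMR × activity factor = 1461.5099 × 1.725 = 2521.1046 kcal/day.

2521 Cal/day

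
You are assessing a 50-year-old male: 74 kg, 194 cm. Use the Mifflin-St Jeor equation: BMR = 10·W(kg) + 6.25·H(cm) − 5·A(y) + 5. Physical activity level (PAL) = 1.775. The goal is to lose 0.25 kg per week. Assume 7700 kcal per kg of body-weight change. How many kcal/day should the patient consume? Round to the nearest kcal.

2756 kcal/day

Mifflin-St Jeor (male): BMR = 10(74) + 6.25(194) − 5(50) + 5 = 740 + 1212.5 − 250 + 5 = 1707.5 kcal/day.
TEE = 1707.5 × 1.775 = 3030.8125 kcal/day.
Required daily deficit = 0.25 × 7700 ÷ 7 = 275 kcal/day.
Target intake = 3030.8125 − 275 = 2755.8125 kcal/day.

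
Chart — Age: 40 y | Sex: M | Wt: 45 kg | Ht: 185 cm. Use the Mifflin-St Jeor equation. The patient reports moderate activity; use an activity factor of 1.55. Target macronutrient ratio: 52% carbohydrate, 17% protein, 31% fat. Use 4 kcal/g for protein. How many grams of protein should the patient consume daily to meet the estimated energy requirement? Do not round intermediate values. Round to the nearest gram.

Mifflin-St Jeor (male): BMR = 10(45) + 6.25(185) − 5(40) + 5 = 450 + 1156.25 − 200 + 5 = 1411.25 kcal/day.
TEE = 1411.25 × 1.55 = 2187.4375 kcal/day.
Protein energy = 17% × 2187.4375 = 371.8644 kcal.
Protein = 371.8644 ÷ 4 kcal/g = 92.9661 g.

93 g/day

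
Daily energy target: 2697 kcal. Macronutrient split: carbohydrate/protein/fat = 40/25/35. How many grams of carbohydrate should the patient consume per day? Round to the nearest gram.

Carbohydrate energy = 40% × 2697 = 1078.8 kcal.
At 4 kcal/g: 1078.8 ÷ 4 = 269.7 g.

270 g/day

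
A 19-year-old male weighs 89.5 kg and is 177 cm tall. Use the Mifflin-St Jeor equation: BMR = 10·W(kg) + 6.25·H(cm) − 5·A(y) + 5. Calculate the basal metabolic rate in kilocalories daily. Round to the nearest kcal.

1911 kilocalories daily

Mifflin-St Jeor (male): BMR = 10(89.5) + 6.25(177) − 5(19) + 5 = 895 + 1106.25 − 95 + 5 = 1911.25 kcal/day.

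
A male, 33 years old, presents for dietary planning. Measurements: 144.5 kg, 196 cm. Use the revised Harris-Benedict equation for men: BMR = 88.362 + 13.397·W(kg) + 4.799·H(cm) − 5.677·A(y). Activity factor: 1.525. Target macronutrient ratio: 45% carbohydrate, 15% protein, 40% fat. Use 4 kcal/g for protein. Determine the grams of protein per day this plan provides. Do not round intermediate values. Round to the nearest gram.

159 g/day

Harris-Benedict: BMR = 88.362 + 13.397(144.5) + 4.799(196) − 5.677(33) = 2777.4915 kcal/day.
TEE = 2777.4915 × 1.525 = 4235.6745 kcal/day.
Protein energy = 15% × 4235.6745 = 635.3512 kcal.
Protein = 635.3512 ÷ 4 kcal/g = 158.8378 g.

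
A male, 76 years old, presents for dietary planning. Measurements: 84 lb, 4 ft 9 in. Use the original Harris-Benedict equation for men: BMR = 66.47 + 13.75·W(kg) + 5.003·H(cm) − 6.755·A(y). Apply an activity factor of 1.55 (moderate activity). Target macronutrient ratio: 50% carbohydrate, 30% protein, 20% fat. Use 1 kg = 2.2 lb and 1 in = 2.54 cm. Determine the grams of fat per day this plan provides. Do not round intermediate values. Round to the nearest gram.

28 g/day

Convert to metric: weight = 84 ÷ 2.2 = 38.1818 kg; height = (4×12 + 9) × 2.54 = 57 × 2.54 = 144.78 cm.
Harris-Benedict: BMR = 66.47 + 13.75(38.1818) + 5.003(144.78) − 6.755(76) = 802.4243 kcal/day.
TEE = 802.4243 × 1.55 = 1243.7577 kcal/day.
Fat energy = 20% × 1243.7577 = 248.7515 kcal.
Fat = 248.7515 ÷ 9 kcal/g = 27.6391 g.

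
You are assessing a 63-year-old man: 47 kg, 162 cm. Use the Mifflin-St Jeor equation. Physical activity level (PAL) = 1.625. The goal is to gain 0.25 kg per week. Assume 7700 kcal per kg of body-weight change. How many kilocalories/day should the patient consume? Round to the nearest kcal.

2180 kilocalories/day

Mifflin-St Jeor (male): BMR = 10(47) + 6.25(162) − 5(63) + 5 = 470 + 1012.5 − 315 + 5 = 1172.5 kcal/day.
TEE = 1172.5 × 1.625 = 1905.3125 kcal/day.
Required daily surplus = 0.25 × 7700 ÷ 7 = 275 kcal/day.
Target intake = 1905.3125 + 275 = 2180.3125 kcal/day.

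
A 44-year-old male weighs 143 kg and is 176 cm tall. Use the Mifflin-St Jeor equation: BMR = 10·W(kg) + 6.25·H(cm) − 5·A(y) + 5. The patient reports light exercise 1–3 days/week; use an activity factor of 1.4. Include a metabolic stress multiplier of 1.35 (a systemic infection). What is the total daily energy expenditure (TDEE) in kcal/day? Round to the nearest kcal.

4375 kcal/day

Mifflin-St Jeor (male): BMR = 10(143) + 6.25(176) − 5(44) + 5 = 1430 + 1100 − 220 + 5 = 2315 kcal/day.
TEE = BMR × activity factor = 2315 × 1.4 = 3241 kcal/day.
Apply stress factor: 3241 × 1.35 = 4375.35 kcal/day.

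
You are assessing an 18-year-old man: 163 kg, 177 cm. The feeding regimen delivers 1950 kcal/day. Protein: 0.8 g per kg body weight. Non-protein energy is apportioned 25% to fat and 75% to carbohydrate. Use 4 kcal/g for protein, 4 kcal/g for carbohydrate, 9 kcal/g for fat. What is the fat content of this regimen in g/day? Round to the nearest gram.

40 g/day

Protein = 0.8 × 163 = 130.4 g → 130.4 × 4 = 521.6 kcal.
Non-protein calories = 1950 − 521.6 = 1428.4 kcal.
Fat: 25% × 1428.4 = 357.1 kcal; carbohydrate: 1071.3 kcal.
Fat: 357.1 kcal ÷ 9 kcal/g = 39.6778 g.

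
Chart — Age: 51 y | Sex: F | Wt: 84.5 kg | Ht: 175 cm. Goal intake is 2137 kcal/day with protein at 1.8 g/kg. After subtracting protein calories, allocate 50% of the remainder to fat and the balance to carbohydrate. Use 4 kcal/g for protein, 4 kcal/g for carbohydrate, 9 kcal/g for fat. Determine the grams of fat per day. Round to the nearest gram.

Protein = 1.8 × 84.5 = 152.1 g → 152.1 × 4 = 608.4 kcal.
Non-protein calories = 2137 − 608.4 = 1528.6 kcal.
Fat: 50% × 1528.6 = 764.3 kcal; carbohydrate: 764.3 kcal.
Fat: 764.3 kcal ÷ 9 kcal/g = 84.9222 g.

85 g/day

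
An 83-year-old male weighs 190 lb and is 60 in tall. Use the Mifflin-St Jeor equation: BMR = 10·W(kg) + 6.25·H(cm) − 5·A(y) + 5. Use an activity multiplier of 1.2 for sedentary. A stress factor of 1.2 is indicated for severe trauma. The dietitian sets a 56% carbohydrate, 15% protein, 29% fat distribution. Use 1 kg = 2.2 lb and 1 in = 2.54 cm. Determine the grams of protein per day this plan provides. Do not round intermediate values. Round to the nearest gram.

Convert to metric: weight = 190 ÷ 2.2 = 86.3636 kg; height = 60 × 2.54 = 152.4 cm.
Mifflin-St Jeor (male): BMR = 10(86.3636) + 6.25(152.4) − 5(83) + 5 = 863.6364 + 952.5 − 415 + 5 = 1406.1364 kcal/day.
TEE = 1406.1364 × 1.2 = 1687.3636 kcal/day.
With stress factor 1.2: 1687.3636 × 1.2 = 2024.8364 kcal/day.
Protein energy = 15% × 2024.8364 = 303.7255 kcal.
Protein = 303.7255 ÷ 4 kcal/g = 75.9314 g.

76 g/day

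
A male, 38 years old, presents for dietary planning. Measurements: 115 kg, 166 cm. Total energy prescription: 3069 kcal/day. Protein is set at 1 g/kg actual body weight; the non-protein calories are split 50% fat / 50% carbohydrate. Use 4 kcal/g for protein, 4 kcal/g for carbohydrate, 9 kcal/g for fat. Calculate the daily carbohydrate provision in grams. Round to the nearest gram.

326 g/day

Protein = 1 × 115 = 115 g → 115 × 4 = 460 kcal.
Non-protein calories = 3069 − 460 = 2609 kcal.
Fat: 50% × 2609 = 1304.5 kcal; carbohydrate: 1304.5 kcal.
Carbohydrate: 1304.5 kcal ÷ 4 kcal/g = 326.125 g.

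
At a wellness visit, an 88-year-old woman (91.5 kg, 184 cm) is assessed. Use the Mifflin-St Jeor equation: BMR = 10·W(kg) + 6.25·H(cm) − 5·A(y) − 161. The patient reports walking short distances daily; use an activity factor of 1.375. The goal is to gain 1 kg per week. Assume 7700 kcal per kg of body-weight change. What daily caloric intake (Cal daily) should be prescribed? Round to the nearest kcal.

Mifflin-St Jeor (female): BMR = 10(91.5) + 6.25(184) − 5(88) − 161 = 915 + 1150 − 440 − 161 = 1464 kcal/day.
TEE = 1464 × 1.375 = 2013 kcal/day.
Required daily surplus = 1 × 7700 ÷ 7 = 1100 kcal/day.
Target intake = 2013 + 1100 = 3113 kcal/day.

3113 Cal daily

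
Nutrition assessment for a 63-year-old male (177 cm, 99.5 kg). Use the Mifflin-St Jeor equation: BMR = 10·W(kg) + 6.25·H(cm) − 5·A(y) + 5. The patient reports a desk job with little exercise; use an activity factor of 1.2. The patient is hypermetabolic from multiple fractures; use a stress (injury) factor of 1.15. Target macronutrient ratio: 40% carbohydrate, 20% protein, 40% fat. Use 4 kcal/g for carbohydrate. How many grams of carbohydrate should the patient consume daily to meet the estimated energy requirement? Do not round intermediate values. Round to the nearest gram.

Mifflin-St Jeor (male): BMR = 10(99.5) + 6.25(177) − 5(63) + 5 = 995 + 1106.25 − 315 + 5 = 1791.25 kcal/day.
TEE = 1791.25 × 1.2 = 2149.5 kcal/day.
With stress factor 1.15: 2149.5 × 1.15 = 2471.925 kcal/day.
Carbohydrate energy = 40% × 2471.925 = 988.77 kcal.
Carbohydrate = 988.77 ÷ 4 kcal/g = 247.1925 g.

247 g/day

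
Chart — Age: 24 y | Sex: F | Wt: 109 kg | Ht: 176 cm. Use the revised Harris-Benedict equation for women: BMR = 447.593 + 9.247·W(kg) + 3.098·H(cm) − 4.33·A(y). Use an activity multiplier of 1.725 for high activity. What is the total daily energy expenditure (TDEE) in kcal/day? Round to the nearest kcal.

Harris-Benedict: BMR = 447.593 + 9.247(109) + 3.098(176) − 4.33(24) = 1896.844 kcal/day.
TEE = BMR × activity factor = 1896.844 × 1.725 = 3272.0559 kcal/day.

3272 kcal/day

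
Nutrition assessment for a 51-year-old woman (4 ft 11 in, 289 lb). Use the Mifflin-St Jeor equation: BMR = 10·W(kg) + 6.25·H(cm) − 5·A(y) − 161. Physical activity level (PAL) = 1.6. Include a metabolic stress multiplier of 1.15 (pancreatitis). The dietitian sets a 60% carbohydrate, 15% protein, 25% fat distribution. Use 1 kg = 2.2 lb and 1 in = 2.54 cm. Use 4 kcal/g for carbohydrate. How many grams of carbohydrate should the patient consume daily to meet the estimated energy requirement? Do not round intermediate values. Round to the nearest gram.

506 g/day

Convert to metric: weight = 289 ÷ 2.2 = 131.3636 kg; height = (4×12 + 11) × 2.54 = 59 × 2.54 = 149.86 cm.
Mifflin-St Jeor (female): BMR = 10(131.3636) + 6.25(149.86) − 5(51) − 161 = 1313.6364 + 936.625 − 255 − 161 = 1834.2614 kcal/day.
TEE = 1834.2614 × 1.6 = 2934.8182 kcal/day.
With stress factor 1.15: 2934.8182 × 1.15 = 3375.0409 kcal/day.
Carbohydrate energy = 60% × 3375.0409 = 2025.0245 kcal.
Carbohydrate = 2025.0245 ÷ 4 kcal/g = 506.2561 g.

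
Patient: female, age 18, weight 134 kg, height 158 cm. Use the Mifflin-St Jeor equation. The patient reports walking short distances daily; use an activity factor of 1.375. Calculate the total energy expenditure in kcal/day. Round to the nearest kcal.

2855 kcal/day

Mifflin-St Jeor (female): BMR = 10(134) + 6.25(158) − 5(18) − 161 = 1340 + 987.5 − 90 − 161 = 2076.5 kcal/day.
TEE = BMR × activity factor = 2076.5 × 1.375 = 2855.1875 kcal/day.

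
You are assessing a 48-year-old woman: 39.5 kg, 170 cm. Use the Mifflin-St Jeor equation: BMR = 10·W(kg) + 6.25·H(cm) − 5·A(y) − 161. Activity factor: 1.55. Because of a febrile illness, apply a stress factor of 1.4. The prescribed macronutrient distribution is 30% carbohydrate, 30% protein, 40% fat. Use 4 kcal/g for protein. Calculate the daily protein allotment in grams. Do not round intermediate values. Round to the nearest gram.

Mifflin-St Jeor (female): BMR = 10(39.5) + 6.25(170) − 5(48) − 161 = 395 + 1062.5 − 240 − 161 = 1056.5 kcal/day.
TEE = 1056.5 × 1.55 = 1637.575 kcal/day.
With stress factor 1.4: 1637.575 × 1.4 = 2292.605 kcal/day.
Protein energy = 30% × 2292.605 = 687.7815 kcal.
Protein = 687.7815 ÷ 4 kcal/g = 171.9454 g.

172 g/day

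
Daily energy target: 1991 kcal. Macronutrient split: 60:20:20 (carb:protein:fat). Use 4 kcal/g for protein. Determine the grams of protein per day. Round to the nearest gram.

Protein energy = 20% × 1991 = 398.2 kcal.
At 4 kcal/g: 398.2 ÷ 4 = 99.55 g.

100 g/day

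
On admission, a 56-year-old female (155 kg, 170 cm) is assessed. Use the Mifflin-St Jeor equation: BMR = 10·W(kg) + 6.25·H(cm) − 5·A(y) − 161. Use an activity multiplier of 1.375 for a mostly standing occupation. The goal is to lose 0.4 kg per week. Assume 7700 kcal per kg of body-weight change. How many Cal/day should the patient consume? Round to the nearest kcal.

2546 Cal/day

Mifflin-St Jeor (female): BMR = 10(155) + 6.25(170) − 5(56) − 161 = 1550 + 1062.5 − 280 − 161 = 2171.5 kcal/day.
TEE = 2171.5 × 1.375 = 2985.8125 kcal/day.
Required daily deficit = 0.4 × 7700 ÷ 7 = 440 kcal/day.
Target intake = 2985.8125 − 440 = 2545.8125 kcal/day.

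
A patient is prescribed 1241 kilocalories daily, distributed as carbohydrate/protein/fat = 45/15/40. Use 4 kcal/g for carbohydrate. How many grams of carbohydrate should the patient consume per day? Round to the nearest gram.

140 g/day

Carbohydrate energy = 45% × 1241 = 558.45 kcal.
At 4 kcal/g: 558.45 ÷ 4 = 139.6125 g.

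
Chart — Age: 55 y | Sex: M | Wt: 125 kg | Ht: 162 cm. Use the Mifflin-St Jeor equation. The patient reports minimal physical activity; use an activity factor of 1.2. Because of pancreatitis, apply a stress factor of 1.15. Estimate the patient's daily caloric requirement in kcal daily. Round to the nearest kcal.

Mifflin-St Jeor (male): BMR = 10(125) + 6.25(162) − 5(55) + 5 = 1250 + 1012.5 − 275 + 5 = 1992.5 kcal/day.
TEE = BMR × activity factor = 1992.5 × 1.2 = 2391 kcal/day.
Apply stress factor: 2391 × 1.15 = 2749.65 kcal/day.

2750 kcal daily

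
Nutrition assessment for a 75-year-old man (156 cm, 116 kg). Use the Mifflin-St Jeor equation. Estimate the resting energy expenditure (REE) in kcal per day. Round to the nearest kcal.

1765 kcal per day

Mifflin-St Jeor (male): BMR = 10(116) + 6.25(156) − 5(75) + 5 = 1160 + 975 − 375 + 5 = 1765 kcal/day.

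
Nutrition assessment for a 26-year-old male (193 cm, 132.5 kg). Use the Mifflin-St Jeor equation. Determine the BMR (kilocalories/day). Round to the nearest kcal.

Mifflin-St Jeor (male): BMR = 10(132.5) + 6.25(193) − 5(26) + 5 = 1325 + 1206.25 − 130 + 5 = 2406.25 kcal/day.

2406 kilocalories/day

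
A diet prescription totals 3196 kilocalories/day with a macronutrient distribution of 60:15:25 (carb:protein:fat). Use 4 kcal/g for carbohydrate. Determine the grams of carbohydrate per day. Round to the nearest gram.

479 g/day

Carbohydrate energy = 60% × 3196 = 1917.6 kcal.
At 4 kcal/g: 1917.6 ÷ 4 = 479.4 g.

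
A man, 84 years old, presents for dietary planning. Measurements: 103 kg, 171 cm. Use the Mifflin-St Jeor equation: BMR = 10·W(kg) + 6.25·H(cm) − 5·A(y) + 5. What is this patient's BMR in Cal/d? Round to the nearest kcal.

Mifflin-St Jeor (male): BMR = 10(103) + 6.25(171) − 5(84) + 5 = 1030 + 1068.75 − 420 + 5 = 1683.75 kcal/day.

1684 Cal/d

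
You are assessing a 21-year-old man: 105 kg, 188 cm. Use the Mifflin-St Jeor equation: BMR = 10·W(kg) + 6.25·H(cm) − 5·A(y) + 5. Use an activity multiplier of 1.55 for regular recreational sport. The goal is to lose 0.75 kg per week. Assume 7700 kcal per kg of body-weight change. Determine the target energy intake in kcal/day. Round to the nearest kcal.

2469 kcal/day

Mifflin-St Jeor (male): BMR = 10(105) + 6.25(188) − 5(21) + 5 = 1050 + 1175 − 105 + 5 = 2125 kcal/day.
TEE = 2125 × 1.55 = 3293.75 kcal/day.
Required daily deficit = 0.75 × 7700 ÷ 7 = 825 kcal/day.
Target intake = 3293.75 − 825 = 2468.75 kcal/day.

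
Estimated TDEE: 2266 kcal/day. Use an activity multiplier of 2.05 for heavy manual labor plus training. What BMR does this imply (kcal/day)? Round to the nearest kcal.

1105 kcal/day

BMR = TEE ÷ activity factor = 2266 ÷ 2.05 = 1105.3659 kcal/day.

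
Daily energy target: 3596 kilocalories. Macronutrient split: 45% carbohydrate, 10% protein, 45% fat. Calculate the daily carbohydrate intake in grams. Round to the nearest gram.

405 g/day

Carbohydrate energy = 45% × 3596 = 1618.2 kcal.
At 4 kcal/g: 1618.2 ÷ 4 = 404.55 g.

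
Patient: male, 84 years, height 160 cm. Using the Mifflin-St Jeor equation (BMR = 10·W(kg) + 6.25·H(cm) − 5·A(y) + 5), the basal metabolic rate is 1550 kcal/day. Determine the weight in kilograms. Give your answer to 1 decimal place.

1550 = 10·W + 6.25(160) − 5(84) + 5
10·W = 1550 − 585 = 965, so W = 96.5 kg.

96.5 kg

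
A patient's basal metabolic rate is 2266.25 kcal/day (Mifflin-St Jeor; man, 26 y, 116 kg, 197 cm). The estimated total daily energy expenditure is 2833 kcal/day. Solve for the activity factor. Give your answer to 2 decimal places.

1.25

Activity factor = TEE ÷ BMR = 2833 ÷ 2266.25 = 1.25.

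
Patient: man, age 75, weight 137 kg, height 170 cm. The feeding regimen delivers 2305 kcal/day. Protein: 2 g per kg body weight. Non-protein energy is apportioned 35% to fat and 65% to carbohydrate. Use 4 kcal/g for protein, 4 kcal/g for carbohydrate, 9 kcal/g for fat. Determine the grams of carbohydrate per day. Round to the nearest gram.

Protein = 2 × 137 = 274 g → 274 × 4 = 1096 kcal.
Non-protein calories = 2305 − 1096 = 1209 kcal.
Fat: 35% × 1209 = 423.15 kcal; carbohydrate: 785.85 kcal.
Carbohydrate: 785.85 kcal ÷ 4 kcal/g = 196.4625 g.

196 g/day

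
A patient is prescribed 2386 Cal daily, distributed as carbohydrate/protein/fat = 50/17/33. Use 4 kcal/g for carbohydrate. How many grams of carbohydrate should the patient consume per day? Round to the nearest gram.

Carbohydrate energy = 50% × 2386 = 1193 kcal.
At 4 kcal/g: 1193 ÷ 4 = 298.25 g.

298 g/day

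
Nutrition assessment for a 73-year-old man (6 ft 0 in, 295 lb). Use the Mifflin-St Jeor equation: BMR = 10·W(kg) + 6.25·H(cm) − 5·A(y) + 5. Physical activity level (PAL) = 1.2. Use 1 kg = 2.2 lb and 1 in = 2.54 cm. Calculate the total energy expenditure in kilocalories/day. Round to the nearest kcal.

2549 kilocalories/day

Convert to metric: weight = 295 ÷ 2.2 = 134.0909 kg; height = (6×12 + 0) × 2.54 = 72 × 2.54 = 182.88 cm.
Mifflin-St Jeor (male): BMR = 10(134.0909) + 6.25(182.88) − 5(73) + 5 = 1340.9091 + 1143 − 365 + 5 = 2123.9091 kcal/day.
TEE = BMR × activity factor = 2123.9091 × 1.2 = 2548.6909 kcal/day.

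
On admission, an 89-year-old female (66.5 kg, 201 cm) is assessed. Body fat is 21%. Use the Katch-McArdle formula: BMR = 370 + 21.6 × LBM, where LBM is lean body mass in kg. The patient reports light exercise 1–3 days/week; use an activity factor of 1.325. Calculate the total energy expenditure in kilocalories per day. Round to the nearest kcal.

1994 kilocalories per day

LBM = 66.5 × (1 − 0.21) = 52.535 kg. Katch-McArdle: BMR = 370 + 21.6 × 52.535 = 1504.756 kcal/day.
TEE = BMR × activity factor = 1504.756 × 1.325 = 1993.8017 kcal/day.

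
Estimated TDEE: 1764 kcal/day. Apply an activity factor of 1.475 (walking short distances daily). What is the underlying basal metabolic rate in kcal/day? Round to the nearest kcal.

1196 kcal/day

BMR = TEE ÷ activity factor = 1764 ÷ 1.475 = 1195.9322 kcal/day.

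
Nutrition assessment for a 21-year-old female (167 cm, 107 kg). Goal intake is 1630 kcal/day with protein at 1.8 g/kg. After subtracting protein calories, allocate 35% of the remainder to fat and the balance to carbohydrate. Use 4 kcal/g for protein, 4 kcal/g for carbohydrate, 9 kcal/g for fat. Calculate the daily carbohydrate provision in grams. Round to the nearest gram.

140 g/day

Protein = 1.8 × 107 = 192.6 g → 192.6 × 4 = 770.4 kcal.
Non-protein calories = 1630 − 770.4 = 859.6 kcal.
Fat: 35% × 859.6 = 300.86 kcal; carbohydrate: 558.74 kcal.
Carbohydrate: 558.74 kcal ÷ 4 kcal/g = 139.685 g.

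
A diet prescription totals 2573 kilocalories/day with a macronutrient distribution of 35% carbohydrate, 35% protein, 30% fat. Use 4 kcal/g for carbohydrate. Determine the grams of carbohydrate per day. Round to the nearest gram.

225 g/day

Carbohydrate energy = 35% × 2573 = 900.55 kcal.
At 4 kcal/g: 900.55 ÷ 4 = 225.1375 g.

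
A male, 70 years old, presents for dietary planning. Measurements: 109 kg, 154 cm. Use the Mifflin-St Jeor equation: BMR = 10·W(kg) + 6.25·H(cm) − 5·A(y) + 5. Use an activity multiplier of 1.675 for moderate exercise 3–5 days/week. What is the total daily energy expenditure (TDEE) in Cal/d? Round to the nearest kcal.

2860 Cal/d

Mifflin-St Jeor (male): BMR = 10(109) + 6.25(154) − 5(70) + 5 = 1090 + 962.5 − 350 + 5 = 1707.5 kcal/day.
TEE = BMR × activity factor = 1707.5 × 1.675 = 2860.0625 kcal/day.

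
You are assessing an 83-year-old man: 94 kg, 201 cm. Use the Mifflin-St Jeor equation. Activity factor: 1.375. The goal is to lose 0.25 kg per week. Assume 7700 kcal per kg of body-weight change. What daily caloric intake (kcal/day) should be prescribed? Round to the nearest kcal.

2181 kcal/day

Mifflin-St Jeor (male): BMR = 10(94) + 6.25(201) − 5(83) + 5 = 940 + 1256.25 − 415 + 5 = 1786.25 kcal/day.
TEE = 1786.25 × 1.375 = 2456.0938 kcal/day.
Required daily deficit = 0.25 × 7700 ÷ 7 = 275 kcal/day.
Target intake = 2456.0938 − 275 = 2181.0938 kcal/day.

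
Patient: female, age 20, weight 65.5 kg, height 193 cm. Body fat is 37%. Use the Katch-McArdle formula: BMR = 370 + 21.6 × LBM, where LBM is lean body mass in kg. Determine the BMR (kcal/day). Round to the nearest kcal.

1261 kcal/day

LBM = 65.5 × (1 − 0.37) = 41.265 kg. Katch-McArdle: BMR = 370 + 21.6 × 41.265 = 1261.324 kcal/day.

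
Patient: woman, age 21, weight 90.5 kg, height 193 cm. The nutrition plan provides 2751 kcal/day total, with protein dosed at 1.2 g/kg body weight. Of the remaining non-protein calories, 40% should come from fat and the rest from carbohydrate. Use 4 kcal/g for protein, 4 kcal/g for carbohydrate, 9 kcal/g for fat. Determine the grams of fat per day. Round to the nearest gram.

Protein = 1.2 × 90.5 = 108.6 g → 108.6 × 4 = 434.4 kcal.
Non-protein calories = 2751 − 434.4 = 2316.6 kcal.
Fat: 40% × 2316.6 = 926.64 kcal; carbohydrate: 1389.96 kcal.
Fat: 926.64 kcal ÷ 9 kcal/g = 102.96 g.

103 g/day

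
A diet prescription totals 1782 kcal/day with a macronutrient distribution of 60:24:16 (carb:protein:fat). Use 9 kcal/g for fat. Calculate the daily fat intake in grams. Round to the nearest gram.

32 g/day

Fat energy = 16% × 1782 = 285.12 kcal.
At 9 kcal/g: 285.12 ÷ 9 = 31.68 g.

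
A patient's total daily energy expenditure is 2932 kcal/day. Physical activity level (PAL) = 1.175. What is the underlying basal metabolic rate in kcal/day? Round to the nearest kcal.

BMR = TEE ÷ activity factor = 2932 ÷ 1.175 = 2495.3191 kcal/day.

2495 kcal/day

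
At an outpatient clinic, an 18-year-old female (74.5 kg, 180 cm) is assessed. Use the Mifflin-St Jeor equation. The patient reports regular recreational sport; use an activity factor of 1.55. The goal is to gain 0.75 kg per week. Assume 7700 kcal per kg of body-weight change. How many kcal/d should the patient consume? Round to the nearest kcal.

Mifflin-St Jeor (female): BMR = 10(74.5) + 6.25(180) − 5(18) − 161 = 745 + 1125 − 90 − 161 = 1619 kcal/day.
TEE = 1619 × 1.55 = 2509.45 kcal/day.
Required daily surplus = 0.75 × 7700 ÷ 7 = 825 kcal/day.
Target intake = 2509.45 + 825 = 3334.45 kcal/day.

3334 kcal/d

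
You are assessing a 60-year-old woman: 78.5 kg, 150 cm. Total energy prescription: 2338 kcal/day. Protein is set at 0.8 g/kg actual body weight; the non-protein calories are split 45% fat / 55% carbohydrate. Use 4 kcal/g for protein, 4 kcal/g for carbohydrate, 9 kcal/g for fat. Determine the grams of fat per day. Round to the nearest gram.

104 g/day

Protein = 0.8 × 78.5 = 62.8 g → 62.8 × 4 = 251.2 kcal.
Non-protein calories = 2338 − 251.2 = 2086.8 kcal.
Fat: 45% × 2086.8 = 939.06 kcal; carbohydrate: 1147.74 kcal.
Fat: 939.06 kcal ÷ 9 kcal/g = 104.34 g.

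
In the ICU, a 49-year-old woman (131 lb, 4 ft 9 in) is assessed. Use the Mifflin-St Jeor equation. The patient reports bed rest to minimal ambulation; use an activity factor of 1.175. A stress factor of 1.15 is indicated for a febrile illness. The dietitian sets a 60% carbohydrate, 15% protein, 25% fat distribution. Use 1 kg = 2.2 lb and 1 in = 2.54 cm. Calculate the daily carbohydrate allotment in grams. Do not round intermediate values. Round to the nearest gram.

222 g/day

Convert to metric: weight = 131 ÷ 2.2 = 59.5455 kg; height = (4×12 + 9) × 2.54 = 57 × 2.54 = 144.78 cm.
Mifflin-St Jeor (female): BMR = 10(59.5455) + 6.25(144.78) − 5(49) − 161 = 595.4545 + 904.875 − 245 − 161 = 1094.3295 kcal/day.
TEE = 1094.3295 × 1.175 = 1285.8372 kcal/day.
With stress factor 1.15: 1285.8372 × 1.15 = 1478.7128 kcal/day.
Carbohydrate energy = 60% × 1478.7128 = 887.2277 kcal.
Carbohydrate = 887.2277 ÷ 4 kcal/g = 221.8069 g.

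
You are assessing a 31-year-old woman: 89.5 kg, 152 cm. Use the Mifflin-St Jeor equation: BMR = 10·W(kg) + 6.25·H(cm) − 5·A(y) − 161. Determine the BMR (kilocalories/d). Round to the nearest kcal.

1529 kilocalories/d

Mifflin-St Jeor (female): BMR = 10(89.5) + 6.25(152) − 5(31) − 161 = 895 + 950 − 155 − 161 = 1529 kcal/day.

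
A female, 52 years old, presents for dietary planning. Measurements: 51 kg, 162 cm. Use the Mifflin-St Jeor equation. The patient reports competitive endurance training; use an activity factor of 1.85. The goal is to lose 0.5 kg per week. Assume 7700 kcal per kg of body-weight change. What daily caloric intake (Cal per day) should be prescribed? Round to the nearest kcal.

1488 Cal per day

Mifflin-St Jeor (female): BMR = 10(51) + 6.25(162) − 5(52) − 161 = 510 + 1012.5 − 260 − 161 = 1101.5 kcal/day.
TEE = 1101.5 × 1.85 = 2037.775 kcal/day.
Required daily deficit = 0.5 × 7700 ÷ 7 = 550 kcal/day.
Target intake = 2037.775 − 550 = 1487.775 kcal/day.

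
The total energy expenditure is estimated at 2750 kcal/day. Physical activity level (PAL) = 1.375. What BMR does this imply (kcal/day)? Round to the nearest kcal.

2000 kcal/day

BMR = TEE ÷ activity factor = 2750 ÷ 1.375 = 2000 kcal/day.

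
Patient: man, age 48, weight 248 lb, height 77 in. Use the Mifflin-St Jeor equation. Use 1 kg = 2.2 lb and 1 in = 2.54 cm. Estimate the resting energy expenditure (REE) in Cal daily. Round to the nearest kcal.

Convert to metric: weight = 248 ÷ 2.2 = 112.7273 kg; height = 77 × 2.54 = 195.58 cm.
Mifflin-St Jeor (male): BMR = 10(112.7273) + 6.25(195.58) − 5(48) + 5 = 1127.2727 + 1222.375 − 240 + 5 = 2114.6477 kcal/day.

2115 Cal daily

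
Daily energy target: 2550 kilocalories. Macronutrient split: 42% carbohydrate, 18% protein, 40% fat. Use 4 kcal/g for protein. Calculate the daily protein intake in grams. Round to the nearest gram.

Protein energy = 18% × 2550 = 459 kcal.
At 4 kcal/g: 459 ÷ 4 = 114.75 g.

115 g/day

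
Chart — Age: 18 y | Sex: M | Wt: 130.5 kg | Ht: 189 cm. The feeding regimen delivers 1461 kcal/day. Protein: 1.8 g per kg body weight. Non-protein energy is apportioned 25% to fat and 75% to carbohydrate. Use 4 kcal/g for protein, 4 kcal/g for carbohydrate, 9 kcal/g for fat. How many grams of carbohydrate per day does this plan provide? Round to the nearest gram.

Protein = 1.8 × 130.5 = 234.9 g → 234.9 × 4 = 939.6 kcal.
Non-protein calories = 1461 − 939.6 = 521.4 kcal.
Fat: 25% × 521.4 = 130.35 kcal; carbohydrate: 391.05 kcal.
Carbohydrate: 391.05 kcal ÷ 4 kcal/g = 97.7625 g.

98 g/day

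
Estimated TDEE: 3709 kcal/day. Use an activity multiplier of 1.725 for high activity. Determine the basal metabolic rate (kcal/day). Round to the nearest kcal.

2150 kcal/day

BMR = TEE ÷ activity factor = 3709 ÷ 1.725 = 2150.1449 kcal/day.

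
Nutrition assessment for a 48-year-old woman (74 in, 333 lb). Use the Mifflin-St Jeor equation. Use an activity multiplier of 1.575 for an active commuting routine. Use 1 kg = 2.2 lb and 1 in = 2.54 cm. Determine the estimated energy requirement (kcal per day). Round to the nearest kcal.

3603 kcal per day

Convert to metric: weight = 333 ÷ 2.2 = 151.3636 kg; height = 74 × 2.54 = 187.96 cm.
Mifflin-St Jeor (female): BMR = 10(151.3636) + 6.25(187.96) − 5(48) − 161 = 1513.6364 + 1174.75 − 240 − 161 = 2287.3864 kcal/day.
TEE = BMR × activity factor = 2287.3864 × 1.575 = 3602.6335 kcal/day.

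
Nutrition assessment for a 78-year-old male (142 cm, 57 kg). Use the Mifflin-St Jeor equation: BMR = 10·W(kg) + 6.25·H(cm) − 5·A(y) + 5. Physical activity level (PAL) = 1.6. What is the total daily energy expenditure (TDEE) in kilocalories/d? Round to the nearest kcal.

1716 kilocalories/d

Mifflin-St Jeor (male): BMR = 10(57) + 6.25(142) − 5(78) + 5 = 570 + 887.5 − 390 + 5 = 1072.5 kcal/day.
TEE = BMR × activity factor = 1072.5 × 1.6 = 1716 kcal/day.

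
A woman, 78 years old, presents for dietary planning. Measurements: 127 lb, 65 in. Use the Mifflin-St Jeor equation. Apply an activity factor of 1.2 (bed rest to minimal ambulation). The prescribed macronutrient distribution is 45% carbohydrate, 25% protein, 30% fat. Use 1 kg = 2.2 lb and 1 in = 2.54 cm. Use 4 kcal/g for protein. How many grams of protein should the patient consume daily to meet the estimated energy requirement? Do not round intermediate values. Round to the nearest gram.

Convert to metric: weight = 127 ÷ 2.2 = 57.7273 kg; height = 65 × 2.54 = 165.1 cm.
Mifflin-St Jeor (female): BMR = 10(57.7273) + 6.25(165.1) − 5(78) − 161 = 577.2727 + 1031.875 − 390 − 161 = 1058.1477 kcal/day.
TEE = 1058.1477 × 1.2 = 1269.7773 kcal/day.
Protein energy = 25% × 1269.7773 = 317.4443 kcal.
Protein = 317.4443 ÷ 4 kcal/g = 79.3611 g.

79 g/day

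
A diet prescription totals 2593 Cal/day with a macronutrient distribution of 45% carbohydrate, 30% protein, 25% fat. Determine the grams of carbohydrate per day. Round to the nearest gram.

Carbohydrate energy = 45% × 2593 = 1166.85 kcal.
At 4 kcal/g: 1166.85 ÷ 4 = 291.7125 g.

292 g/day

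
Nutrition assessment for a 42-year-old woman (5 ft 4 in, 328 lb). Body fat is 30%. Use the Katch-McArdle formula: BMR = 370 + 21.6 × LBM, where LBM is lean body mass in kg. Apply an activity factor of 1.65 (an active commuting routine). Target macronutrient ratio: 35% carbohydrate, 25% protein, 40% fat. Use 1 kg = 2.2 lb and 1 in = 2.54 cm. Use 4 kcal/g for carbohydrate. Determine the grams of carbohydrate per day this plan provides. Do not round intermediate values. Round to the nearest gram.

379 g/day

Convert to metric: weight = 328 ÷ 2.2 = 149.0909 kg; height = (5×12 + 4) × 2.54 = 64 × 2.54 = 162.56 cm.
LBM = 149.0909 × (1 − 0.3) = 104.3636 kg. Katch-McArdle: BMR = 370 + 21.6 × 104.3636 = 2624.2545 kcal/day.
TEE = 2624.2545 × 1.65 = 4330.02 kcal/day.
Carbohydrate energy = 35% × 4330.02 = 1515.507 kcal.
Carbohydrate = 1515.507 ÷ 4 kcal/g = 378.8768 g.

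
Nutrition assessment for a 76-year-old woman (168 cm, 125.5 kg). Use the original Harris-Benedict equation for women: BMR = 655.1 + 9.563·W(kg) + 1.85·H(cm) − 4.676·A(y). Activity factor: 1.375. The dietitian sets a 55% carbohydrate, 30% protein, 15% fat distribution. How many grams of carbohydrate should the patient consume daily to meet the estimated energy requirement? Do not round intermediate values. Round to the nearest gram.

Harris-Benedict: BMR = 655.1 + 9.563(125.5) + 1.85(168) − 4.676(76) = 1810.6805 kcal/day.
TEE = 1810.6805 × 1.375 = 2489.6857 kcal/day.
Carbohydrate energy = 55% × 2489.6857 = 1369.3271 kcal.
Carbohydrate = 1369.3271 ÷ 4 kcal/g = 342.3318 g.

342 g/day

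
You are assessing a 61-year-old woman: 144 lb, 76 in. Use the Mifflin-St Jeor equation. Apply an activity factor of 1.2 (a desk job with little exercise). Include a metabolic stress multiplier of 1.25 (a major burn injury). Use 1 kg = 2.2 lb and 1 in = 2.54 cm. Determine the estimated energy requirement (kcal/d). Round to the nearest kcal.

2093 kcal/d

Convert to metric: weight = 144 ÷ 2.2 = 65.4545 kg; height = 76 × 2.54 = 193.04 cm.
Mifflin-St Jeor (female): BMR = 10(65.4545) + 6.25(193.04) − 5(61) − 161 = 654.5455 + 1206.5 − 305 − 161 = 1395.0455 kcal/day.
TEE = BMR × activity factor = 1395.0455 × 1.2 = 1674.0545 kcal/day.
Apply stress factor: 1674.0545 × 1.25 = 2092.5682 kcal/day.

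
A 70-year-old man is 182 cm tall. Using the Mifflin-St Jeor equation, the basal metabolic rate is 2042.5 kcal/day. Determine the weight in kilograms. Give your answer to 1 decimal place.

2042.5 = 10·W + 6.25(182) − 5(70) + 5
10·W = 2042.5 − 792.5 = 1250, so W = 125 kg.

125.0 kg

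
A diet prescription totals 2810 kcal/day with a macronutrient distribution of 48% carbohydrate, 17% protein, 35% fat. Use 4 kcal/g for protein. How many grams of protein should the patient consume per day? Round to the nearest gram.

Protein energy = 17% × 2810 = 477.7 kcal.
At 4 kcal/g: 477.7 ÷ 4 = 119.425 g.

119 g/day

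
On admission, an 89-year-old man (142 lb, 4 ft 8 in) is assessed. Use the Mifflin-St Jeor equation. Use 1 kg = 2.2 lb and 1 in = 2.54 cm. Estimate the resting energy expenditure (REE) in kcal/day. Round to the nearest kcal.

1094 kcal/day

Convert to metric: weight = 142 ÷ 2.2 = 64.5455 kg; height = (4×12 + 8) × 2.54 = 56 × 2.54 = 142.24 cm.
Mifflin-St Jeor (male): BMR = 10(64.5455) + 6.25(142.24) − 5(89) + 5 = 645.4545 + 889 − 445 + 5 = 1094.4545 kcal/day.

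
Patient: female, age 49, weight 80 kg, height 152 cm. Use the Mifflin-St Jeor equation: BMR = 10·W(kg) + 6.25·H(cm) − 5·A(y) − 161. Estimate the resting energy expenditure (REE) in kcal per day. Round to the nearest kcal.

Mifflin-St Jeor (female): BMR = 10(80) + 6.25(152) − 5(49) − 161 = 800 + 950 − 245 − 161 = 1344 kcal/day.

1344 kcal per day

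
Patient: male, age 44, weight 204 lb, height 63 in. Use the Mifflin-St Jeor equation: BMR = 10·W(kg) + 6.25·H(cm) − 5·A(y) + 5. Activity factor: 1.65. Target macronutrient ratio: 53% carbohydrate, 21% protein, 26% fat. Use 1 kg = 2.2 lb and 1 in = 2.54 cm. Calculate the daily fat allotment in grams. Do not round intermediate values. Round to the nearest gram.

Convert to metric: weight = 204 ÷ 2.2 = 92.7273 kg; height = 63 × 2.54 = 160.02 cm.
Mifflin-St Jeor (male): BMR = 10(92.7273) + 6.25(160.02) − 5(44) + 5 = 927.2727 + 1000.125 − 220 + 5 = 1712.3977 kcal/day.
TEE = 1712.3977 × 1.65 = 2825.4563 kcal/day.
Fat energy = 26% × 2825.4563 = 734.6186 kcal.
Fat = 734.6186 ÷ 9 kcal/g = 81.6243 g.

82 g/day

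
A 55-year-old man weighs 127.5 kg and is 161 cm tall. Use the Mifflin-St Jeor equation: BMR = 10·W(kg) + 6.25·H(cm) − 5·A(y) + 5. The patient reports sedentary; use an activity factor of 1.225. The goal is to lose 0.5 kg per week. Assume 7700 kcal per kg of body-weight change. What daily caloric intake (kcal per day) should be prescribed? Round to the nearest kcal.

1914 kcal per day

Mifflin-St Jeor (male): BMR = 10(127.5) + 6.25(161) − 5(55) + 5 = 1275 + 1006.25 − 275 + 5 = 2011.25 kcal/day.
TEE = 2011.25 × 1.225 = 2463.7813 kcal/day.
Required daily deficit = 0.5 × 7700 ÷ 7 = 550 kcal/day.
Target intake = 2463.7813 − 550 = 1913.7813 kcal/day.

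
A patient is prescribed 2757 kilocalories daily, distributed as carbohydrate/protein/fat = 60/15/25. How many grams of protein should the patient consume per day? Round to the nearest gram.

Protein energy = 15% × 2757 = 413.55 kcal.
At 4 kcal/g: 413.55 ÷ 4 = 103.3875 g.

103 g/day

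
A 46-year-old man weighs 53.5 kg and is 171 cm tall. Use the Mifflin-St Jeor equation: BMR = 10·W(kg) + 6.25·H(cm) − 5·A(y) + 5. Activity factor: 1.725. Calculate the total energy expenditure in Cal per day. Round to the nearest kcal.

2378 Cal per day

Mifflin-St Jeor (male): BMR = 10(53.5) + 6.25(171) − 5(46) + 5 = 535 + 1068.75 − 230 + 5 = 1378.75 kcal/day.
TEE = BMR × activity factor = 1378.75 × 1.725 = 2378.3438 kcal/day.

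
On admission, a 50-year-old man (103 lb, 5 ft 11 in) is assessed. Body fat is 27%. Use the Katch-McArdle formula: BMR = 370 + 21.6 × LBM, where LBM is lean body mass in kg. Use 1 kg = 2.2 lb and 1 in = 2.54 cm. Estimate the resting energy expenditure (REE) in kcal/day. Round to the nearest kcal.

1108 kcal/day

Convert to metric: weight = 103 ÷ 2.2 = 46.8182 kg; height = (5×12 + 11) × 2.54 = 71 × 2.54 = 180.34 cm.
LBM = 46.8182 × (1 − 0.27) = 34.1773 kg. Katch-McArdle: BMR = 370 + 21.6 × 34.1773 = 1108.2291 kcal/day.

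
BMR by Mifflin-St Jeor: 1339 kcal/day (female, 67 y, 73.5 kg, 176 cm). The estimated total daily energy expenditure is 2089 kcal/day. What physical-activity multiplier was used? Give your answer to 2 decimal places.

Activity factor = TEE ÷ BMR = 2089 ÷ 1339 = 1.56.

1.56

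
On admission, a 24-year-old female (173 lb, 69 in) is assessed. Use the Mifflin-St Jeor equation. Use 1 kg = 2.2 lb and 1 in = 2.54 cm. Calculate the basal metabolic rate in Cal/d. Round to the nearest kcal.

1601 Cal/d

Convert to metric: weight = 173 ÷ 2.2 = 78.6364 kg; height = 69 × 2.54 = 175.26 cm.
Mifflin-St Jeor (female): BMR = 10(78.6364) + 6.25(175.26) − 5(24) − 161 = 786.3636 + 1095.375 − 120 − 161 = 1600.7386 kcal/day.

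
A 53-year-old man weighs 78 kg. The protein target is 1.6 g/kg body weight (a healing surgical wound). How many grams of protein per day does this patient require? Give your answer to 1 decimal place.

124.8 g/day

Protein = 1.6 g/kg × 78 kg = 124.8 g/day.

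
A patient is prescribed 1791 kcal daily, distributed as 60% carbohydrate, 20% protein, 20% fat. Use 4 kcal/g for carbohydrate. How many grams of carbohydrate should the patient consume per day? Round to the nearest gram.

Carbohydrate energy = 60% × 1791 = 1074.6 kcal.
At 4 kcal/g: 1074.6 ÷ 4 = 268.65 g.

269 g/day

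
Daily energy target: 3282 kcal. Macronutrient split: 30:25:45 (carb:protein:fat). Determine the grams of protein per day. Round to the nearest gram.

Protein energy = 25% × 3282 = 820.5 kcal.
At 4 kcal/g: 820.5 ÷ 4 = 205.125 g.

205 g/day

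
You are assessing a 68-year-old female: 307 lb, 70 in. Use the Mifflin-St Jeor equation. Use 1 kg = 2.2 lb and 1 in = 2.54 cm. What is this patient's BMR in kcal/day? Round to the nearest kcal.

Convert to metric: weight = 307 ÷ 2.2 = 139.5455 kg; height = 70 × 2.54 = 177.8 cm.
Mifflin-St Jeor (female): BMR = 10(139.5455) + 6.25(177.8) − 5(68) − 161 = 1395.4545 + 1111.25 − 340 − 161 = 2005.7045 kcal/day.

2006 kcal/day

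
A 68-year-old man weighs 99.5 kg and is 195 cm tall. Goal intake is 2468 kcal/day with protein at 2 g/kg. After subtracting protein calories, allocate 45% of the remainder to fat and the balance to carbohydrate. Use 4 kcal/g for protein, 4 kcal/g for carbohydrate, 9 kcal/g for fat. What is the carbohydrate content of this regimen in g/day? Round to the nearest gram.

Protein = 2 × 99.5 = 199 g → 199 × 4 = 796 kcal.
Non-protein calories = 2468 − 796 = 1672 kcal.
Fat: 45% × 1672 = 752.4 kcal; carbohydrate: 919.6 kcal.
Carbohydrate: 919.6 kcal ÷ 4 kcal/g = 229.9 g.

230 g/day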